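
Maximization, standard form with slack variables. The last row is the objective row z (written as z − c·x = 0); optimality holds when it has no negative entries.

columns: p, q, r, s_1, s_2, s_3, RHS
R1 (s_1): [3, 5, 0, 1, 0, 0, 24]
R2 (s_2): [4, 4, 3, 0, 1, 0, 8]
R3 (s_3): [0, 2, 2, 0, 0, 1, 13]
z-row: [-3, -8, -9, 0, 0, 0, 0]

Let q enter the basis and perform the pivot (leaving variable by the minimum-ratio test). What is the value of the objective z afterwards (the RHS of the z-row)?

Ratio test on column q — row 1: 24/5 = 24/5; row 2: 8/4 = 2; row 3: 13/2 = 13/2. Minimum is 2 at row 2 (s_2 leaves); pivot element 4.
Pivot on row 2; the z-row RHS becomes 0 − (-8)·2 = 16.

16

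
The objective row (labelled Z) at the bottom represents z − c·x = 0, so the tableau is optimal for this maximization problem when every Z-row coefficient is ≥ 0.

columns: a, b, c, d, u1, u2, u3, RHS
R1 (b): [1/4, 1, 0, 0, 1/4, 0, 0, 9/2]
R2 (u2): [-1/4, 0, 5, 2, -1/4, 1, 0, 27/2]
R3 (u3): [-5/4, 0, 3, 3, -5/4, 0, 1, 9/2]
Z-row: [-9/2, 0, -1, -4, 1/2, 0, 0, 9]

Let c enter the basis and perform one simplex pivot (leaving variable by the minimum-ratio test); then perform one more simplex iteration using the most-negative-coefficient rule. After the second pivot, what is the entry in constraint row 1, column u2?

Ratio test on column c — row 1: entry 0 ≤ 0; row 2: (27/2)/5 = 27/10; row 3: (9/2)/3 = 3/2. Minimum is 3/2 at row 3 (u3 leaves); pivot element 3.
Divide row 3 by 3; eliminate column c from the other rows.
Second iteration: most negative Z-row entry is -59/12 in column a, so a enters.
Ratio test on column a — row 1: (9/2)/(1/4) = 18; row 2: 6/(11/6) = 36/11; row 3: entry -5/12 ≤ 0. Minimum is 36/11 at row 2 (u2 leaves); pivot element 11/6.
Divide row 2 by 11/6; eliminate column a from the other rows.
After both pivots, the entry at constraint row 1, column u2 is -3/22.

-3/22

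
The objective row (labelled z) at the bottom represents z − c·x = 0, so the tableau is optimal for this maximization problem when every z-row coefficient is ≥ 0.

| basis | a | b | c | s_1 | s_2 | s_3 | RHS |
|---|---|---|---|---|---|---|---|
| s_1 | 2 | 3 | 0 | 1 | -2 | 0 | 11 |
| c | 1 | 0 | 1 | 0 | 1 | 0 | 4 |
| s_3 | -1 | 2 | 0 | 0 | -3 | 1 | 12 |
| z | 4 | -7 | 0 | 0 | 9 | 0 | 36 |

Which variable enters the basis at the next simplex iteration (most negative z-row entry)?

b

Negative z-row entries: b: -7.
The most negative is -7 in column b, so b enters.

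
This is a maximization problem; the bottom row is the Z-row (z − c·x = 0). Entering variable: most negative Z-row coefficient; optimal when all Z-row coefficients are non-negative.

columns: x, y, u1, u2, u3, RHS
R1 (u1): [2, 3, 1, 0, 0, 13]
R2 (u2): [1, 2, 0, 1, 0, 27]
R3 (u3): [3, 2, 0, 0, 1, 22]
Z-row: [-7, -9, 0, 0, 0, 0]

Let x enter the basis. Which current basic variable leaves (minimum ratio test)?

Column x entries and ratios — u1: 13/2 = 13/2; u2: 27/1 = 27; u3: 22/3 = 22/3.
Smallest ratio is 13/2 in the row of u1, so u1 leaves.

u1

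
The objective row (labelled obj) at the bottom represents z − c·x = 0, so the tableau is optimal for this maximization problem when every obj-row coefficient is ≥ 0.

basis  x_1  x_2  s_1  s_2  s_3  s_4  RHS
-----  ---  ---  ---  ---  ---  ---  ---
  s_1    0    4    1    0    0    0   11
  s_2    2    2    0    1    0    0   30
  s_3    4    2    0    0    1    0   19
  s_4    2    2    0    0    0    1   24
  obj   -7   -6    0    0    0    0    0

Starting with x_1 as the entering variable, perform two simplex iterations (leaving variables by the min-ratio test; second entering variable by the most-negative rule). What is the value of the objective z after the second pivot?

321/8

Ratio test on column x_1 — row 1: entry 0 ≤ 0; row 2: 30/2 = 15; row 3: 19/4 = 19/4; row 4: 24/2 = 12. Minimum is 19/4 at row 3 (s_3 leaves); pivot element 4.
Pivot on row 3; the obj-row RHS becomes 0 − (-7)·(19/4) = 133/4.
Next entering variable (most negative obj-row entry -5/2): x_2.
Ratio test on column x_2 — row 1: 11/4 = 11/4; row 2: (41/2)/1 = 41/2; row 3: (19/4)/(1/2) = 19/2; row 4: (29/2)/1 = 29/2. Minimum is 11/4 at row 1 (s_1 leaves); pivot element 4.
After the second pivot the obj-row RHS is 133/4 − (-5/2)·(11/4) = 321/8.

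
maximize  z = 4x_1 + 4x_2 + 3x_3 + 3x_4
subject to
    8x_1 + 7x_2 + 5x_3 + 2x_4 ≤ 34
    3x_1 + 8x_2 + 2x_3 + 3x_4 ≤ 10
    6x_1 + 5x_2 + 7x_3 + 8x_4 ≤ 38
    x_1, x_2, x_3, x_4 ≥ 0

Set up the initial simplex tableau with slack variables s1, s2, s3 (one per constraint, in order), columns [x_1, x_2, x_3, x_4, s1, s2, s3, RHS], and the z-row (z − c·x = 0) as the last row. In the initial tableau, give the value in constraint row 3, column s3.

1

Slack s3 belongs to constraint 3; its column is the unit vector e_3, so the entry in row 3 is 1.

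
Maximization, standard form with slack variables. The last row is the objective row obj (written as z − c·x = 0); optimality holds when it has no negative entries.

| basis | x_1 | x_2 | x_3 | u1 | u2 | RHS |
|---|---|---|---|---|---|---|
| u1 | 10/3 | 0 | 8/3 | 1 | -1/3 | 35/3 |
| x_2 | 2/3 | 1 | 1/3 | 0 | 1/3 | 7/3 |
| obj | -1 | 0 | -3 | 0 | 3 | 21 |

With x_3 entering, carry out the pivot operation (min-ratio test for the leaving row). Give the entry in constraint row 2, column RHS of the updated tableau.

7/8

Ratio test on column x_3 — row 1: (35/3)/(8/3) = 35/8; row 2: (7/3)/(1/3) = 7. Minimum is 35/8 at row 1 (u1 leaves); pivot element 8/3.
Divide row 1 by 8/3; eliminate column x_3 from the other rows.
Row 2 update in column RHS: 7/3 − (1/3)·(35/8) = 7/8.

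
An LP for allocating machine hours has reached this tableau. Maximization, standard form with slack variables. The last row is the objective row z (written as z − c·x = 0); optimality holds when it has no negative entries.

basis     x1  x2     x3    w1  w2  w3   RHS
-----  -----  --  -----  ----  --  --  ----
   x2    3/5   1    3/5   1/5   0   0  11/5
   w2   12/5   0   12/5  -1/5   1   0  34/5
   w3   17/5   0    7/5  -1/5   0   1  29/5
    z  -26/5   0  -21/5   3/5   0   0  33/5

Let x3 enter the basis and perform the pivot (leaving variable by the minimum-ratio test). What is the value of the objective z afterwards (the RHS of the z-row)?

37/2

Ratio test on column x3 — row 1: (11/5)/(3/5) = 11/3; row 2: (34/5)/(12/5) = 17/6; row 3: (29/5)/(7/5) = 29/7. Minimum is 17/6 at row 2 (w2 leaves); pivot element 12/5.
Pivot on row 2; the z-row RHS becomes 33/5 − (-21/5)·(17/6) = 37/2.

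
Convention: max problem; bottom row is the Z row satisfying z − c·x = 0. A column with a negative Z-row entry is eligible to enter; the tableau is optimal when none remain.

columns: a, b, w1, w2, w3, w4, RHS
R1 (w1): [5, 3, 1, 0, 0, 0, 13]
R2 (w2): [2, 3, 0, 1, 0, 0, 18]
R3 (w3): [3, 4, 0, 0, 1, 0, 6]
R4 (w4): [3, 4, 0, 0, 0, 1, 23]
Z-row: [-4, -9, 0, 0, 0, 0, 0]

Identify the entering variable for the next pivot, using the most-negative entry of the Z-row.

Negative Z-row entries: a: -4, b: -9.
The most negative is -9 in column b, so b enters.

b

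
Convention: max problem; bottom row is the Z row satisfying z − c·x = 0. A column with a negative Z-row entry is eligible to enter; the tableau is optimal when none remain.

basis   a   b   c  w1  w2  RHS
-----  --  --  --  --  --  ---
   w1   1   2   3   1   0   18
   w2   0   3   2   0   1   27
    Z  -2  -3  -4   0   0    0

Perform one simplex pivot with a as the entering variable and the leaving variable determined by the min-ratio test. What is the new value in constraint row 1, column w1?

Ratio test on column a — row 1: 18/1 = 18; row 2: entry 0 ≤ 0. Minimum is 18 at row 1 (w1 leaves); pivot element 1.
Divide row 1 by 1; eliminate column a from the other rows.
In the new row 1, the w1 entry is the old entry divided by the pivot: 1/1 = 1.

1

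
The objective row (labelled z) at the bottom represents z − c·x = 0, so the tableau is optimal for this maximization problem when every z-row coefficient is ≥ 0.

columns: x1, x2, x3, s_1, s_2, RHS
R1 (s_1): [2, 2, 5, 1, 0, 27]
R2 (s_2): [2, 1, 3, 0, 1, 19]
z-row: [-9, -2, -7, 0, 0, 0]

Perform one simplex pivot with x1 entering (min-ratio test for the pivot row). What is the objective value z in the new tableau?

Ratio test on column x1 — row 1: 27/2 = 27/2; row 2: 19/2 = 19/2. Minimum is 19/2 at row 2 (s_2 leaves); pivot element 2.
Pivot on row 2; the z-row RHS becomes 0 − (-9)·(19/2) = 171/2.

171/2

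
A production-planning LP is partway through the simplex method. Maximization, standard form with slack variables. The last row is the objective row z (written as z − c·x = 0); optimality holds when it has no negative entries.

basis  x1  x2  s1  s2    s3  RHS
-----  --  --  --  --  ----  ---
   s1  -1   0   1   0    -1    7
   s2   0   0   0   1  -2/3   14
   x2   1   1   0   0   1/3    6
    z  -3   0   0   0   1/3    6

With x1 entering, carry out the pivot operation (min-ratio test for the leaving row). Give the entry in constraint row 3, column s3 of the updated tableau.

1/3

Ratio test on column x1 — row 1: entry -1 ≤ 0; row 2: entry 0 ≤ 0; row 3: 6/1 = 6. Minimum is 6 at row 3 (x2 leaves); pivot element 1.
Divide row 3 by 1; eliminate column x1 from the other rows.
In the new row 3, the s3 entry is the old entry divided by the pivot: (1/3)/1 = 1/3.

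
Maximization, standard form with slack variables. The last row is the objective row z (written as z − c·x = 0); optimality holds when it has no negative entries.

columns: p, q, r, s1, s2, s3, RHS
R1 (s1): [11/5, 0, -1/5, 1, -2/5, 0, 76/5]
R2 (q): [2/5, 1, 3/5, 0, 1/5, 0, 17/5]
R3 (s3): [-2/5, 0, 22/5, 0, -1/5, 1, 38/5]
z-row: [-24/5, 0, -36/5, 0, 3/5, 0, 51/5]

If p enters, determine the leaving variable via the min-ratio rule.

Column p entries and ratios — s1: (76/5)/(11/5) = 76/11; q: (17/5)/(2/5) = 17/2; s3: -2/5 ≤ 0, skip.
Smallest ratio is 76/11 in the row of s1, so s1 leaves.

s1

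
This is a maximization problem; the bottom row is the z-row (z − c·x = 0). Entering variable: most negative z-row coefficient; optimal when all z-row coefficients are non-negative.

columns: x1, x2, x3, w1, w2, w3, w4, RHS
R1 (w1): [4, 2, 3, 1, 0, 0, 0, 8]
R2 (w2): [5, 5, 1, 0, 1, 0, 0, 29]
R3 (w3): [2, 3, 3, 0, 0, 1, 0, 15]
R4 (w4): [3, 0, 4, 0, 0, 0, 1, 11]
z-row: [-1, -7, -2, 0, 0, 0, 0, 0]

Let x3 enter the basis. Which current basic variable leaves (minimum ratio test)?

Column x3 entries and ratios — w1: 8/3 = 8/3; w2: 29/1 = 29; w3: 15/3 = 5; w4: 11/4 = 11/4.
Smallest ratio is 8/3 in the row of w1, so w1 leaves.

w1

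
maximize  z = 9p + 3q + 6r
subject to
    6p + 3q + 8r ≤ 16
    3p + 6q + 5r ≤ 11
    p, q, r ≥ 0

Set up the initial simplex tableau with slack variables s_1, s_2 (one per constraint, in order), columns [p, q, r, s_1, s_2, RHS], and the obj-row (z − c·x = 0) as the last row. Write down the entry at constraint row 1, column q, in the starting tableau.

3

Constraint 1 has coefficient 3 on q.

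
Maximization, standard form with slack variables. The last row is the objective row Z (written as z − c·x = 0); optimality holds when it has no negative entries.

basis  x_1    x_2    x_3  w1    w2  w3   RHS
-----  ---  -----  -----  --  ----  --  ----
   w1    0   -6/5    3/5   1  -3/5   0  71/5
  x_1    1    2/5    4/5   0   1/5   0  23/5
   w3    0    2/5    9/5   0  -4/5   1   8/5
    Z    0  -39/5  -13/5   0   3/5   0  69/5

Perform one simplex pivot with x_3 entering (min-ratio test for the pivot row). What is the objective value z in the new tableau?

145/9

Ratio test on column x_3 — row 1: (71/5)/(3/5) = 71/3; row 2: (23/5)/(4/5) = 23/4; row 3: (8/5)/(9/5) = 8/9. Minimum is 8/9 at row 3 (w3 leaves); pivot element 9/5.
Pivot on row 3; the Z-row RHS becomes 69/5 − (-13/5)·(8/9) = 145/9.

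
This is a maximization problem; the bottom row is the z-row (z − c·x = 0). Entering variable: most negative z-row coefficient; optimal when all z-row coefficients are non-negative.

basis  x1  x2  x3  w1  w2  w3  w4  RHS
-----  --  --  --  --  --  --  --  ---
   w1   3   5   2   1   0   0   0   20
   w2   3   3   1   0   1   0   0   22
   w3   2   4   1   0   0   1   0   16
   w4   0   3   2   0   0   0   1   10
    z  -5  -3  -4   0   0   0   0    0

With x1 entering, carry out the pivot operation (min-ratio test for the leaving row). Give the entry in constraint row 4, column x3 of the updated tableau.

Ratio test on column x1 — row 1: 20/3 = 20/3; row 2: 22/3 = 22/3; row 3: 16/2 = 8; row 4: entry 0 ≤ 0. Minimum is 20/3 at row 1 (w1 leaves); pivot element 3.
Divide row 1 by 3; eliminate column x1 from the other rows.
Row 4 update in column x3: 2 − 0·(2/3) = 2.

2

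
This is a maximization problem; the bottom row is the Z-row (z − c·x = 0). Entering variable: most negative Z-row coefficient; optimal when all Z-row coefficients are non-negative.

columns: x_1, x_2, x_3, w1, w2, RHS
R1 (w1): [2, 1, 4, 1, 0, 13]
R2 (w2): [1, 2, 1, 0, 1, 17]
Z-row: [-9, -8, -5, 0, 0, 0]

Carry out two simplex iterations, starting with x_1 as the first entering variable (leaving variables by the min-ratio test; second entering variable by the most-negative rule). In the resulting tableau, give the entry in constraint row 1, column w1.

Ratio test on column x_1 — row 1: 13/2 = 13/2; row 2: 17/1 = 17. Minimum is 13/2 at row 1 (w1 leaves); pivot element 2.
Divide row 1 by 2; eliminate column x_1 from the other rows.
Second iteration: most negative Z-row entry is -7/2 in column x_2, so x_2 enters.
Ratio test on column x_2 — row 1: (13/2)/(1/2) = 13; row 2: (21/2)/(3/2) = 7. Minimum is 7 at row 2 (w2 leaves); pivot element 3/2.
Divide row 2 by 3/2; eliminate column x_2 from the other rows.
After both pivots, the entry at constraint row 1, column w1 is 2/3.

2/3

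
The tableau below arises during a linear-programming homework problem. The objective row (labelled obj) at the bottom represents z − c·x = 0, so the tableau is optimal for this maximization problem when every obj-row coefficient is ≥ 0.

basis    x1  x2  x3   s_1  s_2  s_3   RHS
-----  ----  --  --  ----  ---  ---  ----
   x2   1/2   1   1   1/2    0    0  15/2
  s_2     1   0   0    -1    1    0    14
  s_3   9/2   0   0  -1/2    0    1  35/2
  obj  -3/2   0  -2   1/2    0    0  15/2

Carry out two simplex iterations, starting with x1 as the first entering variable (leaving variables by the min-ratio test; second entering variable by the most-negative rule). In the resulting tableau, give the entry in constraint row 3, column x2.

0

Ratio test on column x1 — row 1: (15/2)/(1/2) = 15; row 2: 14/1 = 14; row 3: (35/2)/(9/2) = 35/9. Minimum is 35/9 at row 3 (s_3 leaves); pivot element 9/2.
Divide row 3 by 9/2; eliminate column x1 from the other rows.
Second iteration: most negative obj-row entry is -2 in column x3, so x3 enters.
Ratio test on column x3 — row 1: (50/9)/1 = 50/9; row 2: entry 0 ≤ 0; row 3: entry 0 ≤ 0. Minimum is 50/9 at row 1 (x2 leaves); pivot element 1.
Divide row 1 by 1; eliminate column x3 from the other rows.
After both pivots, the entry at constraint row 3, column x2 is 0.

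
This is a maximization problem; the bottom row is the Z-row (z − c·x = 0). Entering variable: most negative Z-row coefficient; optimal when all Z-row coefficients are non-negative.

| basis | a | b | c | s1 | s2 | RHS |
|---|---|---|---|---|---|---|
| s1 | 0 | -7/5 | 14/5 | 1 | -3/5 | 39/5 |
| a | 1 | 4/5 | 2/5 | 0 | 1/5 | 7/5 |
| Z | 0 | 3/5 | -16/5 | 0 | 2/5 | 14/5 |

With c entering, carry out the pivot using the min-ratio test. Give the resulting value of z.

Ratio test on column c — row 1: (39/5)/(14/5) = 39/14; row 2: (7/5)/(2/5) = 7/2. Minimum is 39/14 at row 1 (s1 leaves); pivot element 14/5.
Pivot on row 1; the Z-row RHS becomes 14/5 − (-16/5)·(39/14) = 82/7.

82/7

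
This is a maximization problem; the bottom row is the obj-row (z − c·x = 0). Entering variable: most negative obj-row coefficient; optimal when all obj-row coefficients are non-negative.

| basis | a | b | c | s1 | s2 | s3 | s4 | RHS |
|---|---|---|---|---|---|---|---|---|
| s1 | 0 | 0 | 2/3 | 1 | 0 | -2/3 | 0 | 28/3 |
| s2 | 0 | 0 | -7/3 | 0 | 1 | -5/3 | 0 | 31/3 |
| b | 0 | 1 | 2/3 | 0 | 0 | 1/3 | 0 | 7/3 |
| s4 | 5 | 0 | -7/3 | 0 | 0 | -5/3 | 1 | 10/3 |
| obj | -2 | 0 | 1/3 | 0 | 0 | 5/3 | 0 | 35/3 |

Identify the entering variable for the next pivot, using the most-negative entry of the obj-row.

Negative obj-row entries: a: -2.
The most negative is -2 in column a, so a enters.

a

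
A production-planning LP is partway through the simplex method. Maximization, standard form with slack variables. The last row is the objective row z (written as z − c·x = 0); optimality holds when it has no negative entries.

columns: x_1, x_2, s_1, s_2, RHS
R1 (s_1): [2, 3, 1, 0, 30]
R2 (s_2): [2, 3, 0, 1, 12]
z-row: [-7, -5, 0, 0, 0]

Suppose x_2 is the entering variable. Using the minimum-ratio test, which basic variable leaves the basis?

s_2

Column x_2 entries and ratios — s_1: 30/3 = 10; s_2: 12/3 = 4.
Smallest ratio is 4 in the row of s_2, so s_2 leaves.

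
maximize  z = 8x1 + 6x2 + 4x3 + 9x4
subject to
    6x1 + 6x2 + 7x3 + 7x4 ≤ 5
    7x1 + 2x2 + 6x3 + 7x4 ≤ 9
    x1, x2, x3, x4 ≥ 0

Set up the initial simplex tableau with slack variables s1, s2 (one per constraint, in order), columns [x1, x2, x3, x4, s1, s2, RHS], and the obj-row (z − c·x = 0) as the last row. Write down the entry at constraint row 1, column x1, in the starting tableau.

6

Constraint 1 has coefficient 6 on x1.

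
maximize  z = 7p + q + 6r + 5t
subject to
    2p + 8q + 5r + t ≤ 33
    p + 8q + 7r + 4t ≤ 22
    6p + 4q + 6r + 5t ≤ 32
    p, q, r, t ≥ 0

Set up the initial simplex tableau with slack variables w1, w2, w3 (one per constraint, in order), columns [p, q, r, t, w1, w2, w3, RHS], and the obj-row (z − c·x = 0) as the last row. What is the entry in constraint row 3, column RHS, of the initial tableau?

The RHS of constraint 3 is b_3 = 32.

32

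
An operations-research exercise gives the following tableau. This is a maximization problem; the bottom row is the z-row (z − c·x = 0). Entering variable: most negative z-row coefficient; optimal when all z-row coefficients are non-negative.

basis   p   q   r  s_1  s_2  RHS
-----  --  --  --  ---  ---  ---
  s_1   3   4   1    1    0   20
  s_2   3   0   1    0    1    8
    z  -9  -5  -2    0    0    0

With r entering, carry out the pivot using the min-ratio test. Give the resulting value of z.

16

Ratio test on column r — row 1: 20/1 = 20; row 2: 8/1 = 8. Minimum is 8 at row 2 (s_2 leaves); pivot element 1.
Pivot on row 2; the z-row RHS becomes 0 − (-2)·8 = 16.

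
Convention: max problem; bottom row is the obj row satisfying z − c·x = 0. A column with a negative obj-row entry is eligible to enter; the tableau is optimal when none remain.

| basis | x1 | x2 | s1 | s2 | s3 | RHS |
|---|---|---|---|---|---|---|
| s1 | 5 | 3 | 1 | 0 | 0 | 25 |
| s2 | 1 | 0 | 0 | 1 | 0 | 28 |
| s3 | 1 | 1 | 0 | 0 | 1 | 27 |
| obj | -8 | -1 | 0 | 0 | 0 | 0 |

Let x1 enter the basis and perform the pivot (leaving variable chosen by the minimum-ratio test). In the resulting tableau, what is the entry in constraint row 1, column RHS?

5

Ratio test on column x1 — row 1: 25/5 = 5; row 2: 28/1 = 28; row 3: 27/1 = 27. Minimum is 5 at row 1 (s1 leaves); pivot element 5.
Divide row 1 by 5; eliminate column x1 from the other rows.
In the new row 1, the RHS entry is the old entry divided by the pivot: 25/5 = 5.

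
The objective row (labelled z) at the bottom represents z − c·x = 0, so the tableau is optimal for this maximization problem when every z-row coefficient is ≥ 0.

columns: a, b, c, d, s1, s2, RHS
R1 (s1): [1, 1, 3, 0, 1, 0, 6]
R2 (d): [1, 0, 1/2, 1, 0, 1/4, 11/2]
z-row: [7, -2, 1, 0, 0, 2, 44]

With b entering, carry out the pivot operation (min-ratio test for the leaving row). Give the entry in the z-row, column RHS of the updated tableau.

56

Ratio test on column b — row 1: 6/1 = 6; row 2: entry 0 ≤ 0. Minimum is 6 at row 1 (s1 leaves); pivot element 1.
Divide row 1 by 1; eliminate column b from the other rows.
z-row update in column RHS: 44 − (-2)·6 = 56.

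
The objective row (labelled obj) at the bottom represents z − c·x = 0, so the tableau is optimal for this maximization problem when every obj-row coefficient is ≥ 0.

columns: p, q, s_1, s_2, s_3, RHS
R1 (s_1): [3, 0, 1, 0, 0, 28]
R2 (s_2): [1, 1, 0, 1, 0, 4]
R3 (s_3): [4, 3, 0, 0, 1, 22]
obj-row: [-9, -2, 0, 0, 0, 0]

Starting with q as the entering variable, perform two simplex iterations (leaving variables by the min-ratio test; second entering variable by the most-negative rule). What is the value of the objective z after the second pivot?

Ratio test on column q — row 1: entry 0 ≤ 0; row 2: 4/1 = 4; row 3: 22/3 = 22/3. Minimum is 4 at row 2 (s_2 leaves); pivot element 1.
Pivot on row 2; the obj-row RHS becomes 0 − (-2)·4 = 8.
Next entering variable (most negative obj-row entry -7): p.
Ratio test on column p — row 1: 28/3 = 28/3; row 2: 4/1 = 4; row 3: 10/1 = 10. Minimum is 4 at row 2 (q leaves); pivot element 1.
After the second pivot the obj-row RHS is 8 − (-7)·4 = 36.

36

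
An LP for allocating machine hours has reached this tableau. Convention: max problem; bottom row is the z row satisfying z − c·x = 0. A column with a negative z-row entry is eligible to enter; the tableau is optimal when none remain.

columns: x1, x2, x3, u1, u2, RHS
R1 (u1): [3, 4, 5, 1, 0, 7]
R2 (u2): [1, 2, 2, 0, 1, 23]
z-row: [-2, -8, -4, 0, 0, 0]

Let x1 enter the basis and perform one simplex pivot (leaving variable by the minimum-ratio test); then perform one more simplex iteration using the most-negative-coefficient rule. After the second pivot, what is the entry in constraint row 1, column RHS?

7/4

Ratio test on column x1 — row 1: 7/3 = 7/3; row 2: 23/1 = 23. Minimum is 7/3 at row 1 (u1 leaves); pivot element 3.
Divide row 1 by 3; eliminate column x1 from the other rows.
Second iteration: most negative z-row entry is -16/3 in column x2, so x2 enters.
Ratio test on column x2 — row 1: (7/3)/(4/3) = 7/4; row 2: (62/3)/(2/3) = 31. Minimum is 7/4 at row 1 (x1 leaves); pivot element 4/3.
Divide row 1 by 4/3; eliminate column x2 from the other rows.
After both pivots, the entry at constraint row 1, column RHS is 7/4.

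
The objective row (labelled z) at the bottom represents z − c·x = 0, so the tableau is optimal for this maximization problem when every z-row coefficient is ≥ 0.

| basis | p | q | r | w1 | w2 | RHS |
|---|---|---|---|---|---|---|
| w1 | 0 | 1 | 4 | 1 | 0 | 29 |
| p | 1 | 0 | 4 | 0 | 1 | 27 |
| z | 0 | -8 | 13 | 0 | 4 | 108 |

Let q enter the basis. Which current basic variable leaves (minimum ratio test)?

w1

Column q entries and ratios — w1: 29/1 = 29; p: 0 ≤ 0, skip.
Smallest ratio is 29 in the row of w1, so w1 leaves.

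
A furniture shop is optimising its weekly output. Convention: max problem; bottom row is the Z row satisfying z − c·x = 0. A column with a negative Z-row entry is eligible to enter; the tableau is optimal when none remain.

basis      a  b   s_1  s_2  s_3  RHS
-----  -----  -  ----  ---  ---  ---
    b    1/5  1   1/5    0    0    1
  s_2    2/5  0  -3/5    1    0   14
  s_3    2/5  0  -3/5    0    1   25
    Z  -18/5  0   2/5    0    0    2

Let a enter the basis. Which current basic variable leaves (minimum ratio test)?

Column a entries and ratios — b: 1/(1/5) = 5; s_2: 14/(2/5) = 35; s_3: 25/(2/5) = 125/2.
Smallest ratio is 5 in the row of b, so b leaves.

b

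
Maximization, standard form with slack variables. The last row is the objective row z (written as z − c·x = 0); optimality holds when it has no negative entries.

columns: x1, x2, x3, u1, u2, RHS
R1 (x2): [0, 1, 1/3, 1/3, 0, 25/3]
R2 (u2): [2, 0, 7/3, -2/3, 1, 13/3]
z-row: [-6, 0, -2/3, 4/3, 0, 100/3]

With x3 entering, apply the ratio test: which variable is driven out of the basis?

Column x3 entries and ratios — x2: (25/3)/(1/3) = 25; u2: (13/3)/(7/3) = 13/7.
Smallest ratio is 13/7 in the row of u2, so u2 leaves.

u2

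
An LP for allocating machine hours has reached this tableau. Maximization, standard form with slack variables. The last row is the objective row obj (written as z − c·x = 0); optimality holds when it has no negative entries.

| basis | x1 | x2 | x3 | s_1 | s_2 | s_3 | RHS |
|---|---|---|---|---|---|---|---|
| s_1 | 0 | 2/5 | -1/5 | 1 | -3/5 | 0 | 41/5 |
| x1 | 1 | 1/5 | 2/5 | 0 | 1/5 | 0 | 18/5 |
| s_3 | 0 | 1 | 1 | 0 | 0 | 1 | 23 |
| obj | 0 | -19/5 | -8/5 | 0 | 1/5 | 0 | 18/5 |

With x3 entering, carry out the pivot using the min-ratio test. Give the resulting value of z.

Ratio test on column x3 — row 1: entry -1/5 ≤ 0; row 2: (18/5)/(2/5) = 9; row 3: 23/1 = 23. Minimum is 9 at row 2 (x1 leaves); pivot element 2/5.
Pivot on row 2; the obj-row RHS becomes 18/5 − (-8/5)·9 = 18.

18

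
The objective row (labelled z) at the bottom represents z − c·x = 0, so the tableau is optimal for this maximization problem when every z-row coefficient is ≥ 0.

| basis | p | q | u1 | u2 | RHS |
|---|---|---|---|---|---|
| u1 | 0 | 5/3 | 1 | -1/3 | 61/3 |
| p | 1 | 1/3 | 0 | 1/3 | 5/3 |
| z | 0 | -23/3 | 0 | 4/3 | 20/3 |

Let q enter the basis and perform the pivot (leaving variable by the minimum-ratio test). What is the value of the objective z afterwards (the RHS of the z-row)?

45

Ratio test on column q — row 1: (61/3)/(5/3) = 61/5; row 2: (5/3)/(1/3) = 5. Minimum is 5 at row 2 (p leaves); pivot element 1/3.
Pivot on row 2; the z-row RHS becomes 20/3 − (-23/3)·5 = 45.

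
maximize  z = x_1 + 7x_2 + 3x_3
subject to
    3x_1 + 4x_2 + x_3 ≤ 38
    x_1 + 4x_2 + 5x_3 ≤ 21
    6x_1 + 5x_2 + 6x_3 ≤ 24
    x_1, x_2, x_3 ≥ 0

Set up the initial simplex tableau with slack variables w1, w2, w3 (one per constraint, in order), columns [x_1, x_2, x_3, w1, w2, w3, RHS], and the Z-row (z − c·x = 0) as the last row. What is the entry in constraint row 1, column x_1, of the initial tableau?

3

Constraint 1 has coefficient 3 on x_1.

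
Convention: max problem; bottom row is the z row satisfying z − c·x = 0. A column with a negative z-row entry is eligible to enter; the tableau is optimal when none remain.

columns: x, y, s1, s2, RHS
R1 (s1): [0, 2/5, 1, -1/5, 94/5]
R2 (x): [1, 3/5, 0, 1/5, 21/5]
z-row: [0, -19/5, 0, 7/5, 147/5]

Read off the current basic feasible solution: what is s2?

s2 is not in the basis, so in the current basic feasible solution s2 = 0.

0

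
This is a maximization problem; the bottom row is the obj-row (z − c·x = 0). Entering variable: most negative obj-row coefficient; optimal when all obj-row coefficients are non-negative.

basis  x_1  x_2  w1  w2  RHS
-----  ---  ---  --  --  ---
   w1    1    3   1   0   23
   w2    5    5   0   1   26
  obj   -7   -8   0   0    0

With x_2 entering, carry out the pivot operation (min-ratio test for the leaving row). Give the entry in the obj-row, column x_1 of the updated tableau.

Ratio test on column x_2 — row 1: 23/3 = 23/3; row 2: 26/5 = 26/5. Minimum is 26/5 at row 2 (w2 leaves); pivot element 5.
Divide row 2 by 5; eliminate column x_2 from the other rows.
obj-row update in column x_1: -7 − (-8)·1 = 1.

1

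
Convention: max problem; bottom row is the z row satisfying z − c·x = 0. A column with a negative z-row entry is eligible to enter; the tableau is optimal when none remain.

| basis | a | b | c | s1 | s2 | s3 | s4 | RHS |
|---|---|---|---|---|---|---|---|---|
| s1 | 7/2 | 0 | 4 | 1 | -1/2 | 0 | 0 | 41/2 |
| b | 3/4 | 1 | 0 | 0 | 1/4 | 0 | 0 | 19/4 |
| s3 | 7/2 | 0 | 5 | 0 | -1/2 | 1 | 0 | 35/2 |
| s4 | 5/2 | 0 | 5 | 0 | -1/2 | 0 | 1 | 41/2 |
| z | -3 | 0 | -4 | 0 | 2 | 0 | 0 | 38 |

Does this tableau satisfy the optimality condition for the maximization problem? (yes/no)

The z-row has a negative entry -4 in column c, so it is not optimal.

no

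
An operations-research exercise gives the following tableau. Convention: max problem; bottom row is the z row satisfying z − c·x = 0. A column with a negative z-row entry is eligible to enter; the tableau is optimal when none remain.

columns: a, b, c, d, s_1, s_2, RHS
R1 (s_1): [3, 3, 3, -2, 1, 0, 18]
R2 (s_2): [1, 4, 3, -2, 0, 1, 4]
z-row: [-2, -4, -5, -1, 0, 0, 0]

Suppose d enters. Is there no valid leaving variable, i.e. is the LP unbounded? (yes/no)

Every constraint-row entry in column d is ≤ 0, so increasing d is unbounded.

yes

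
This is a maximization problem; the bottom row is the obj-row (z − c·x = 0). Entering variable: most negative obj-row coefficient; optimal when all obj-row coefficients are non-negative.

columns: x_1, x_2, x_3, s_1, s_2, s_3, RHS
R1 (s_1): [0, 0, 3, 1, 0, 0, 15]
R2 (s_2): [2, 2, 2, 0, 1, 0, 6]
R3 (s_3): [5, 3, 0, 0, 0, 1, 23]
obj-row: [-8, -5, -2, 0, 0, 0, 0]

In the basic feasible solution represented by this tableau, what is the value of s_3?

23

s_3 is basic (row 3); its value is the RHS of that row, 23.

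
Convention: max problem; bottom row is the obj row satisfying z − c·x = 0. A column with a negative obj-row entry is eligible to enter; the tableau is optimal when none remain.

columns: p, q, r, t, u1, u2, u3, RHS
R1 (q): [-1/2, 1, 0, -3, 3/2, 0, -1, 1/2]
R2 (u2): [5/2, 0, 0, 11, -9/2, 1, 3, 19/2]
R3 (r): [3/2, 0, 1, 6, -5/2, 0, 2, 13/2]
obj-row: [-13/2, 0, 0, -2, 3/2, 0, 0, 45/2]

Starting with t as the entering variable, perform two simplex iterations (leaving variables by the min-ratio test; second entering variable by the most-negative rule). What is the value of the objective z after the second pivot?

236/5

Ratio test on column t — row 1: entry -3 ≤ 0; row 2: (19/2)/11 = 19/22; row 3: (13/2)/6 = 13/12. Minimum is 19/22 at row 2 (u2 leaves); pivot element 11.
Pivot on row 2; the obj-row RHS becomes 45/2 − (-2)·(19/22) = 533/22.
Next entering variable (most negative obj-row entry -133/22): p.
Ratio test on column p — row 1: (34/11)/(2/11) = 17; row 2: (19/22)/(5/22) = 19/5; row 3: (29/22)/(3/22) = 29/3. Minimum is 19/5 at row 2 (t leaves); pivot element 5/22.
After the second pivot the obj-row RHS is 533/22 − (-133/22)·(19/5) = 236/5.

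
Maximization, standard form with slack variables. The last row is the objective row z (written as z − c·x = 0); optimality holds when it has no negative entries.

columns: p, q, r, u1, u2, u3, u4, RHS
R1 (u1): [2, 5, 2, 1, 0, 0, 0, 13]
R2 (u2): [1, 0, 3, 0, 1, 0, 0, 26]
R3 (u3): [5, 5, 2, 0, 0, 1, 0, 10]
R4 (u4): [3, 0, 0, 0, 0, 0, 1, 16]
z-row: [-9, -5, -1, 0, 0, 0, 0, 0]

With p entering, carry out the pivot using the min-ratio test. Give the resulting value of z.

18

Ratio test on column p — row 1: 13/2 = 13/2; row 2: 26/1 = 26; row 3: 10/5 = 2; row 4: 16/3 = 16/3. Minimum is 2 at row 3 (u3 leaves); pivot element 5.
Pivot on row 3; the z-row RHS becomes 0 − (-9)·2 = 18.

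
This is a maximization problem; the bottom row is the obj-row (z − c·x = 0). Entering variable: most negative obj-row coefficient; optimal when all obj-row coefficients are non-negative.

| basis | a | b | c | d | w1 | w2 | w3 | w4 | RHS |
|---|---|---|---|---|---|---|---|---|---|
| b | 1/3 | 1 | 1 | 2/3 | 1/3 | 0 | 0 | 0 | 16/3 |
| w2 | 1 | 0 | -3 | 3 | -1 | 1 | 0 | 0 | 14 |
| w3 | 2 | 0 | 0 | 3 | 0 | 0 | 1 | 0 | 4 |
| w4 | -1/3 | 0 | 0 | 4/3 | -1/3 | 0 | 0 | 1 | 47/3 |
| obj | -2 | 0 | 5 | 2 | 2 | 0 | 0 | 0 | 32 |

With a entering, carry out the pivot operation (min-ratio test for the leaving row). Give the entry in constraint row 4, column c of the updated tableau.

Ratio test on column a — row 1: (16/3)/(1/3) = 16; row 2: 14/1 = 14; row 3: 4/2 = 2; row 4: entry -1/3 ≤ 0. Minimum is 2 at row 3 (w3 leaves); pivot element 2.
Divide row 3 by 2; eliminate column a from the other rows.
Row 4 update in column c: 0 − (-1/3)·0 = 0.

0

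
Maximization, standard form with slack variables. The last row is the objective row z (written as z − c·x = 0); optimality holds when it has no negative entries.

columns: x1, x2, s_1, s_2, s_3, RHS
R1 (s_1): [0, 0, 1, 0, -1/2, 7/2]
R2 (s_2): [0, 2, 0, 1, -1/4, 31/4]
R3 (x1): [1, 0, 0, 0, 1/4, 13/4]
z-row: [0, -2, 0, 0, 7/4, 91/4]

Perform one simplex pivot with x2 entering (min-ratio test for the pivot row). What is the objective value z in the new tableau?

Ratio test on column x2 — row 1: entry 0 ≤ 0; row 2: (31/4)/2 = 31/8; row 3: entry 0 ≤ 0. Minimum is 31/8 at row 2 (s_2 leaves); pivot element 2.
Pivot on row 2; the z-row RHS becomes 91/4 − (-2)·(31/8) = 61/2.

61/2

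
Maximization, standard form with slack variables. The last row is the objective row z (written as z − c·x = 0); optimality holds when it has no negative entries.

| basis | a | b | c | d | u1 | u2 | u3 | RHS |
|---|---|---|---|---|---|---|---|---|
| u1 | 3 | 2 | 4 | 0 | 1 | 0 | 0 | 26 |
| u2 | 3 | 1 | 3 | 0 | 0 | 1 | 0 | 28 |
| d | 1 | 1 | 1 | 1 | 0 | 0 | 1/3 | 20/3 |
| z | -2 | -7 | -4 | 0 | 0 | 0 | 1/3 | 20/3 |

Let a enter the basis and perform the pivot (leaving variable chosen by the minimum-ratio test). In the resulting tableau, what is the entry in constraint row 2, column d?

-3

Ratio test on column a — row 1: 26/3 = 26/3; row 2: 28/3 = 28/3; row 3: (20/3)/1 = 20/3. Minimum is 20/3 at row 3 (d leaves); pivot element 1.
Divide row 3 by 1; eliminate column a from the other rows.
Row 2 update in column d: 0 − 3·1 = -3.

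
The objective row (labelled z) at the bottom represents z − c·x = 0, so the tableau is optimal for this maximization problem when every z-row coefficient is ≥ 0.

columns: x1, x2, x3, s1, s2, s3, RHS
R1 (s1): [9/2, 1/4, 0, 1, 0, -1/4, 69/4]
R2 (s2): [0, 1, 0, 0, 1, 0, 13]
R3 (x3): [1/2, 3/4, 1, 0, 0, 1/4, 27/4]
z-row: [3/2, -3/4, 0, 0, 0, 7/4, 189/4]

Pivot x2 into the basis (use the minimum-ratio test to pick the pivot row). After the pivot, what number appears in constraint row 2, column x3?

-4/3

Ratio test on column x2 — row 1: (69/4)/(1/4) = 69; row 2: 13/1 = 13; row 3: (27/4)/(3/4) = 9. Minimum is 9 at row 3 (x3 leaves); pivot element 3/4.
Divide row 3 by 3/4; eliminate column x2 from the other rows.
Row 2 update in column x3: 0 − 1·(4/3) = -4/3.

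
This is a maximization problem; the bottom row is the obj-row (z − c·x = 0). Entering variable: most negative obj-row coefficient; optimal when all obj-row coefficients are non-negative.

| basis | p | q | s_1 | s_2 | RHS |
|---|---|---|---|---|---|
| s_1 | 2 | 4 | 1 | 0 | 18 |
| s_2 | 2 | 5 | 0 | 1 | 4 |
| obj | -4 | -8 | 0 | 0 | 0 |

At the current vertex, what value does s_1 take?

18

s_1 is basic (row 1); its value is the RHS of that row, 18.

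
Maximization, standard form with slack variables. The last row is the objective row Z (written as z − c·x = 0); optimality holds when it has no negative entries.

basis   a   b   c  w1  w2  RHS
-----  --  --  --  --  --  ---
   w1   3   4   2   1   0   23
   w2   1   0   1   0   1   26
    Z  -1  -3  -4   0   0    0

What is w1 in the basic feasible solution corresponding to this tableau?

23

w1 is basic (row 1); its value is the RHS of that row, 23.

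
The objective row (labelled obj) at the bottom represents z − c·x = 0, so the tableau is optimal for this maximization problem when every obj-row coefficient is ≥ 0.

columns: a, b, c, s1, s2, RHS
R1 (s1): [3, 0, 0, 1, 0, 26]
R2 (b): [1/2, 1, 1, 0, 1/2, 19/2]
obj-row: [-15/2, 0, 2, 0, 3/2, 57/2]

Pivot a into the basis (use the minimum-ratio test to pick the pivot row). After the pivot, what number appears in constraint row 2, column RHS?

31/6

Ratio test on column a — row 1: 26/3 = 26/3; row 2: (19/2)/(1/2) = 19. Minimum is 26/3 at row 1 (s1 leaves); pivot element 3.
Divide row 1 by 3; eliminate column a from the other rows.
Row 2 update in column RHS: 19/2 − (1/2)·(26/3) = 31/6.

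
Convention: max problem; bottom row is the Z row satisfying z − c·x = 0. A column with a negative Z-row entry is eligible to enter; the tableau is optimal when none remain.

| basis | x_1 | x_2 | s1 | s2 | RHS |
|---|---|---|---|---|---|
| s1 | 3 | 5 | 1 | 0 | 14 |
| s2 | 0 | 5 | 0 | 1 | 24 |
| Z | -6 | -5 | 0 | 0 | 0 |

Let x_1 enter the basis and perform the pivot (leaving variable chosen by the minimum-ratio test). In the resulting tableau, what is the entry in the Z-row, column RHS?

Ratio test on column x_1 — row 1: 14/3 = 14/3; row 2: entry 0 ≤ 0. Minimum is 14/3 at row 1 (s1 leaves); pivot element 3.
Divide row 1 by 3; eliminate column x_1 from the other rows.
Z-row update in column RHS: 0 − (-6)·(14/3) = 28.

28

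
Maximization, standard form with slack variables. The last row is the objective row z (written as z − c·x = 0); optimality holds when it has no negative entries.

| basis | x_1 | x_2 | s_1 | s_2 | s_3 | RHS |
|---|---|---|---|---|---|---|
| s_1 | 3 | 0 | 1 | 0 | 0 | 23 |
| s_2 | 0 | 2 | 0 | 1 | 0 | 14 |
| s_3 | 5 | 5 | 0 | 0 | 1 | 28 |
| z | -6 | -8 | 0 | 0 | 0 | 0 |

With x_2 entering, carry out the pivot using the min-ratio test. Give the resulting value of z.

224/5

Ratio test on column x_2 — row 1: entry 0 ≤ 0; row 2: 14/2 = 7; row 3: 28/5 = 28/5. Minimum is 28/5 at row 3 (s_3 leaves); pivot element 5.
Pivot on row 3; the z-row RHS becomes 0 − (-8)·(28/5) = 224/5.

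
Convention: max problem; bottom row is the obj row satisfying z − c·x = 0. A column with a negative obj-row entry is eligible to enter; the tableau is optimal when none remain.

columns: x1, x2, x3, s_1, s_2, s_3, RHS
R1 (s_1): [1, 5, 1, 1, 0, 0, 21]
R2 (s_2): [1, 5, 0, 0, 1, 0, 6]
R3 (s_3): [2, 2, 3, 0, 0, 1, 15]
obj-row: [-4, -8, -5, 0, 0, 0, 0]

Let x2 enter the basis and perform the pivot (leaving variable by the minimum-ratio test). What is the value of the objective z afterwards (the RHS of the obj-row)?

Ratio test on column x2 — row 1: 21/5 = 21/5; row 2: 6/5 = 6/5; row 3: 15/2 = 15/2. Minimum is 6/5 at row 2 (s_2 leaves); pivot element 5.
Pivot on row 2; the obj-row RHS becomes 0 − (-8)·(6/5) = 48/5.

48/5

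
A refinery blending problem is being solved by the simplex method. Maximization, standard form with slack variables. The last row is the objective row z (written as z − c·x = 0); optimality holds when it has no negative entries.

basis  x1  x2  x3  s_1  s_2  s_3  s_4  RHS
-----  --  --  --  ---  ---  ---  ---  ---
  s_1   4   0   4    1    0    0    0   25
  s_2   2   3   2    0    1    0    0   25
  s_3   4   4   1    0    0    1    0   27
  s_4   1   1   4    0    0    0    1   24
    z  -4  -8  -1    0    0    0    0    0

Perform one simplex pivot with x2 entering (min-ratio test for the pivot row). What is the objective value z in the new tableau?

54

Ratio test on column x2 — row 1: entry 0 ≤ 0; row 2: 25/3 = 25/3; row 3: 27/4 = 27/4; row 4: 24/1 = 24. Minimum is 27/4 at row 3 (s_3 leaves); pivot element 4.
Pivot on row 3; the z-row RHS becomes 0 − (-8)·(27/4) = 54.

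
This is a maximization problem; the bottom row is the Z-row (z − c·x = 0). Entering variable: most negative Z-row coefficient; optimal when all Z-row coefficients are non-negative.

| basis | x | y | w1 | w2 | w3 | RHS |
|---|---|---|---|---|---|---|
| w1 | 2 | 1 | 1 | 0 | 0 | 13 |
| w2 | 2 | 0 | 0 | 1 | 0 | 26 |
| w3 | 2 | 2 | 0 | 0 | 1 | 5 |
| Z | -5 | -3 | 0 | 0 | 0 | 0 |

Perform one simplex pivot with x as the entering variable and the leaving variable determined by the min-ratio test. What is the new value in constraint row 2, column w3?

Ratio test on column x — row 1: 13/2 = 13/2; row 2: 26/2 = 13; row 3: 5/2 = 5/2. Minimum is 5/2 at row 3 (w3 leaves); pivot element 2.
Divide row 3 by 2; eliminate column x from the other rows.
Row 2 update in column w3: 0 − 2·(1/2) = -1.

-1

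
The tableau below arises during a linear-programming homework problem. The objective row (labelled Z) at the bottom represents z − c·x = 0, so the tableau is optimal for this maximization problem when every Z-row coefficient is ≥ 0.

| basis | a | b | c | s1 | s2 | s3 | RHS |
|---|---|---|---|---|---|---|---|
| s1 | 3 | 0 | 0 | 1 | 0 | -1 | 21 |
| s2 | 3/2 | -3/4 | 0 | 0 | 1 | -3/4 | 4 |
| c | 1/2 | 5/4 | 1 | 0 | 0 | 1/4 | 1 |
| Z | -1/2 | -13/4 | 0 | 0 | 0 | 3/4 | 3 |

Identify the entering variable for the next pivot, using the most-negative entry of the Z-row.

b

Negative Z-row entries: a: -1/2, b: -13/4.
The most negative is -13/4 in column b, so b enters.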